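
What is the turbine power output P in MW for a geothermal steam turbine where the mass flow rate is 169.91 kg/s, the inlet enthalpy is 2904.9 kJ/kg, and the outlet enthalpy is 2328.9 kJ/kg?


P = mdot * (h_in - h_out) / 1000
P = 169.91 * (2904.9 - 2328.9) / 1000
P = 97.868 MW


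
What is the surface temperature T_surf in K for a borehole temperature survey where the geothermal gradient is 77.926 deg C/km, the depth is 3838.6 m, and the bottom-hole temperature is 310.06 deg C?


T_surf = T_d - grad * d / 1000
T_surf = 310.06 - 77.926 * 3838.6 / 1000
T_surf = 10.93326 deg C
Convert to K: 10.93326 + 273.15 = 284.08 K
T_surf = 284.08 K


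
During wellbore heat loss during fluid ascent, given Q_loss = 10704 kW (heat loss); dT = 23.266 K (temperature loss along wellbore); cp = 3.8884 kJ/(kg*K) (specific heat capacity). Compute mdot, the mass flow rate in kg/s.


mdot = Q_loss / (cp * dT)
mdot = 10704 / (3.8884 * 23.266)
mdot = 118.32 kg/s


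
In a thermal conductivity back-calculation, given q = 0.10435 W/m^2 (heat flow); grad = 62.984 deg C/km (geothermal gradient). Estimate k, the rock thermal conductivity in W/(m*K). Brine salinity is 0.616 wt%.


k = q / (grad / 1000)
k = 0.10435 / (62.984 / 1000)
k = 1.6568 W/(m*K)


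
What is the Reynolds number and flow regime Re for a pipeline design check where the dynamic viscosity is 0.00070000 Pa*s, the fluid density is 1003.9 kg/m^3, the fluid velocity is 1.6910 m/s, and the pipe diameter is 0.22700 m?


Step 1: Re = rho*vel*D/mu = 1003.9*1.691*0.227/0.0007 = 5.5051e+05
Step 2: Re = 5.5051e+05 > 4000, so flow is turbulent.
Re = 5.5051e+05 (turbulent)


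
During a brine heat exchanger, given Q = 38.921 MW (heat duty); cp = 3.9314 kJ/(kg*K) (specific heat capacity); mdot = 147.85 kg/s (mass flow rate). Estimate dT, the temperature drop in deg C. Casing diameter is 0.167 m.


dT = Q * 1000 / (mdot * cp)
dT = 38.921 * 1000 / (147.85 * 3.9314)
dT = 66.96000 K
Convert (temperature difference, 1 K = 1 deg C): 66.96000 K = 66.96000 deg C
dT = 66.960 deg C


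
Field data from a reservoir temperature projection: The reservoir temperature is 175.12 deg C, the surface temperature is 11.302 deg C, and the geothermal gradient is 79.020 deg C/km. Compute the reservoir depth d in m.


d = (T_res - T_surf) / grad * 1000
d = (175.12 - 11.302) / 79.020 * 1000
d = 2073.1 m


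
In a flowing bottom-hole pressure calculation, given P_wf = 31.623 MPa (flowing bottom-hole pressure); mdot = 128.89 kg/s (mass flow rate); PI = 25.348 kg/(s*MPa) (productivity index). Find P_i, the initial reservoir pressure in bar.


P_i = P_wf + mdot / PI
P_i = 31.623 + 128.89 / 25.348
P_i = 36.70782 MPa
Convert: 36.70782 MPa * 10.0 = 367.08 bar
P_i = 367.08 bar


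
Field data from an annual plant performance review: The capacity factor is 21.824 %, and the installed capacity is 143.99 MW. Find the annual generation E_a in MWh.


E_a = CF / 100 * cap * 8760
E_a = 21.824 / 100 * 143.99 * 8760
E_a = 2.7528e+05 MWh


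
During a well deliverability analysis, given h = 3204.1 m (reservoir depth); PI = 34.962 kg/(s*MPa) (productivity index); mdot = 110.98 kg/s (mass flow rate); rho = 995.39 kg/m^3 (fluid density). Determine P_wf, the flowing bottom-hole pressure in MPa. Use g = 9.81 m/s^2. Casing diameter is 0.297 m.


Step 1: P_i = rho*g*h/1e6 = 995.39*9.81*3204.1/1e6 = 31.28732 MPa
Step 2: P_wf = P_i - mdot/PI = 31.28732 - 110.98/34.962 = 28.113 MPa
P_wf = 28.113 MPa


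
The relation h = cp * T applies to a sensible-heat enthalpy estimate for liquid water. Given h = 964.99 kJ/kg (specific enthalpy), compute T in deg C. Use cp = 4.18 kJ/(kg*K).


T = h / cp
T = 964.99 / 4.18
T = 230.86 deg C


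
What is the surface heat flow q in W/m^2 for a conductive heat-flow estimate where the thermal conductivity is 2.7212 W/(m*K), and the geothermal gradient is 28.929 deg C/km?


q = k * grad / 1000
q = 2.7212 * 28.929 / 1000
q = 0.078722 W/m^2


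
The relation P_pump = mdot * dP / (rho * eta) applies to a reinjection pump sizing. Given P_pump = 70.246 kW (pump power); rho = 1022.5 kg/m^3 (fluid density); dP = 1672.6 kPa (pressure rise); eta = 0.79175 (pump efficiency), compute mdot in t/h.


mdot = P_pump * rho * eta / dP
mdot = 70.246 * 1022.5 * 0.79175 / 1672.6
mdot = 34.00015 kg/s
Convert: 34.00015 kg/s * 3.6 = 122.40 t/h
mdot = 122.40 t/h


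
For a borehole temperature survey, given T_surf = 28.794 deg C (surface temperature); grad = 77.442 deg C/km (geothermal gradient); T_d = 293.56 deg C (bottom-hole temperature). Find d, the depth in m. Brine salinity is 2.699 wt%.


d = (T_d - T_surf) / grad * 1000
d = (293.56 - 28.794) / 77.442 * 1000
d = 3418.9 m


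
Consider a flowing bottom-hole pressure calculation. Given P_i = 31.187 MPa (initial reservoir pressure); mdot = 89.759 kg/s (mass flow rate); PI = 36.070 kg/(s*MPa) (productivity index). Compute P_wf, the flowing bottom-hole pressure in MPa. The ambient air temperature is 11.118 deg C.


P_wf = P_i - mdot / PI
P_wf = 31.187 - 89.759 / 36.070
P_wf = 28.699 MPa


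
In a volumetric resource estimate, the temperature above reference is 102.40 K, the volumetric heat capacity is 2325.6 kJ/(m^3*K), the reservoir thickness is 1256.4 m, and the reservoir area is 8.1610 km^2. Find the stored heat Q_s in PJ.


Step 1: Vr = A*1e6*hr = 8.161*1e6*1256.4 = 1.025348e+10 m^3
Step 2: Q_s = Vr*rhoc*dT/1e12 = 1.025348e+10*2325.6*102.4/1e12 = 2441.8 PJ
Q_s = 2441.8 PJ


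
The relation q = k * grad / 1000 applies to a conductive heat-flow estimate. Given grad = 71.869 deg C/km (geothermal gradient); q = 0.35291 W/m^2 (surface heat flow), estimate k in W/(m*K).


k = q * 1000 / grad
k = 0.35291 * 1000 / 71.869
k = 4.9105 W/(m*K)


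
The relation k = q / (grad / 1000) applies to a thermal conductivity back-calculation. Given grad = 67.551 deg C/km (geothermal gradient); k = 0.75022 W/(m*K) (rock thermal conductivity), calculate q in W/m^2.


q = k * grad / 1000
q = 0.75022 * 67.551 / 1000
q = 0.050678 W/m^2


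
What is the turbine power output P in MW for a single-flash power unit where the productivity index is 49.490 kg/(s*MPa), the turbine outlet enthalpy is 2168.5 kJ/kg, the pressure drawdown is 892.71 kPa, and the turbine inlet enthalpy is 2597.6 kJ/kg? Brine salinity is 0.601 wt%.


Step 1: mdot = PI * dP / 1000 = 49.49 * 892.71 / 1000 = 44.18022 kg/s
Step 2: P = mdot*(h_in - h_out)/1000 = 44.18022*(2597.6 - 2168.5)/1000 = 18.958 MW
P = 18.958 MW


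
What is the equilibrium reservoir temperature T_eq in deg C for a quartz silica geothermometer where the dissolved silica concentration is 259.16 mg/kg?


T_eq = 1309 / (5.19 - log10(SiO2)) - 273.15
T_eq = 1309 / (5.19 - log10(259.16)) - 273.15
T_eq = 198.32 deg C


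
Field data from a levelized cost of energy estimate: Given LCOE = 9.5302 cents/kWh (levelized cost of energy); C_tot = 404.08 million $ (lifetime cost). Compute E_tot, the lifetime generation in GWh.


E_tot = C_tot / LCOE * 100
E_tot = 404.08 / 9.5302 * 100
E_tot = 4240.0 GWh


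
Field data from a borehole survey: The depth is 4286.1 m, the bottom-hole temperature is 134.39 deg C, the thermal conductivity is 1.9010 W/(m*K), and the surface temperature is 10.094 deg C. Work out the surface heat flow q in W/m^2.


Step 1: grad = (T_d - T_surf)/d * 1000 = (134.39 - 10.094)/4286.1 * 1000 = 28.99979 deg C/km
Step 2: q = k * grad / 1000 = 1.901 * 28.99979 / 1000 = 0.055129 W/m^2
q = 0.055129 W/m^2


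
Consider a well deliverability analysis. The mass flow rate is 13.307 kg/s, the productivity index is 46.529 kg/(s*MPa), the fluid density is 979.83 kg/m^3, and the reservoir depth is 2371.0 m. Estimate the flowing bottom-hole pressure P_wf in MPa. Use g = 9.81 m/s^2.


Step 1: P_i = rho*g*h/1e6 = 979.83*9.81*2371.0/1e6 = 22.79037 MPa
Step 2: P_wf = P_i - mdot/PI = 22.79037 - 13.307/46.529 = 22.504 MPa
P_wf = 22.504 MPa


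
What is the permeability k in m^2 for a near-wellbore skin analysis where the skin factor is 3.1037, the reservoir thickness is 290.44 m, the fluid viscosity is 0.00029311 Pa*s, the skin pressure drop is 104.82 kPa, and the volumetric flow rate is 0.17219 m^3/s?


k = S*q*mu / (2*pi*dP_s*1000*hr)
k = 3.1037*0.17219*0.00029311 / (2*pi*104.82*1000*290.44)
k = 8.1891e-13 m^2


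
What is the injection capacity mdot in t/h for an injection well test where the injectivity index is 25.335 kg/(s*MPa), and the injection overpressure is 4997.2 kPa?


mdot = II * dP / 1000
mdot = 25.335 * 4997.2 / 1000
mdot = 126.6041 kg/s
Convert: 126.6041 kg/s * 3.6 = 455.77 t/h
mdot = 455.77 t/h


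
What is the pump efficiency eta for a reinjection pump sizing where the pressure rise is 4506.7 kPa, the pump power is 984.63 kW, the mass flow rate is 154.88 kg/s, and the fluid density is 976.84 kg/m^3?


eta = mdot * dP / (rho * P_pump)
eta = 154.88 * 4506.7 / (976.84 * 984.63)
eta = 0.72570


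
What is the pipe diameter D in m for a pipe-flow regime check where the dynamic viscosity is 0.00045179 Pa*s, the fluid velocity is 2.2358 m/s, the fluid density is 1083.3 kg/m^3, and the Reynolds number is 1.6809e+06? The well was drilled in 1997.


D = Re * mu / (rho * vel)
D = 1.6809e+06 * 0.00045179 / (1083.3 * 2.2358)
D = 0.31354 m


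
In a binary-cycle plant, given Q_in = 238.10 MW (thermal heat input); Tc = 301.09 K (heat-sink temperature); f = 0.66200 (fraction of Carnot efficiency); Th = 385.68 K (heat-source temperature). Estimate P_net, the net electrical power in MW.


Step 1: eta = (1 - Tc/Th)*f = (1 - 301.09/385.68)*0.662 = 0.1451944
Step 2: P_net = eta * Q_in = 0.1451944 * 238.1 = 34.571 MW
P_net = 34.571 MW


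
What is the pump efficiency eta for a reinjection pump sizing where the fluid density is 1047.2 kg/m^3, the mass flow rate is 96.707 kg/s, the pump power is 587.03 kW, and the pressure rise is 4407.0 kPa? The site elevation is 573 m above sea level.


eta = mdot * dP / (rho * P_pump)
eta = 96.707 * 4407.0 / (1047.2 * 587.03)
eta = 0.69328


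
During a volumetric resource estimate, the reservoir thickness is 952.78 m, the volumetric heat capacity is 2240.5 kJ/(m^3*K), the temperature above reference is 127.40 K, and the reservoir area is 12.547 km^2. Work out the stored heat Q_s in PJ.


Step 1: Vr = A*1e6*hr = 12.547*1e6*952.78 = 1.195453e+10 m^3
Step 2: Q_s = Vr*rhoc*dT/1e12 = 1.195453e+10*2240.5*127.4/1e12 = 3412.3 PJ
Q_s = 3412.3 PJ


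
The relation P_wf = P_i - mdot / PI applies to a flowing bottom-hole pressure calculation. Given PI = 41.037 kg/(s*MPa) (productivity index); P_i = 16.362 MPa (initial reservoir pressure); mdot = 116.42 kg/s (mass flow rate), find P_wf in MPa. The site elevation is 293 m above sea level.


P_wf = P_i - mdot / PI
P_wf = 16.362 - 116.42 / 41.037
P_wf = 13.525 MPa


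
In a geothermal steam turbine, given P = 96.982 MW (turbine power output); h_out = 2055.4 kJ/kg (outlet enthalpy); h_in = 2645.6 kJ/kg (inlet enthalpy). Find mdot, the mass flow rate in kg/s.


mdot = P * 1000 / (h_in - h_out)
mdot = 96.982 * 1000 / (2645.6 - 2055.4)
mdot = 164.32 kg/s


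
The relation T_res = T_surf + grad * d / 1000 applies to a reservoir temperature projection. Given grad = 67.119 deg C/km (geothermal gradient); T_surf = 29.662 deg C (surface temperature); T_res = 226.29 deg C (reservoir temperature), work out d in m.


d = (T_res - T_surf) / grad * 1000
d = (226.29 - 29.662) / 67.119 * 1000
d = 2929.5 m


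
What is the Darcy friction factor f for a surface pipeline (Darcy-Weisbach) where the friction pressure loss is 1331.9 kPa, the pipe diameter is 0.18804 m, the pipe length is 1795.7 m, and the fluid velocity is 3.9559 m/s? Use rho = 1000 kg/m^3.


f = dP*1000 / ((L/D)*(rho*vel^2/2))
f = 1331.9*1000 / ((1795.7/0.18804)*(1000*3.9559^2/2))
f = 0.017825


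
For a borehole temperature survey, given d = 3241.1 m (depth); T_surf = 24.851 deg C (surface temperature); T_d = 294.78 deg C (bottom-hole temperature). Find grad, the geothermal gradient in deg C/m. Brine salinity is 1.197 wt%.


grad = (T_d - T_surf) / d * 1000
grad = (294.78 - 24.851) / 3241.1 * 1000
grad = 83.28314 deg C/km
Convert: 83.28314 deg C/km * 0.001 = 0.083283 deg C/m
grad = 0.083283 deg C/m


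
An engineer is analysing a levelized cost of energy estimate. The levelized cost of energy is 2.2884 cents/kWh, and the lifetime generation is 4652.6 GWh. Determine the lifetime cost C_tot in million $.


C_tot = LCOE / 100 * E_tot
C_tot = 2.2884 / 100 * 4652.6
C_tot = 106.47 million $


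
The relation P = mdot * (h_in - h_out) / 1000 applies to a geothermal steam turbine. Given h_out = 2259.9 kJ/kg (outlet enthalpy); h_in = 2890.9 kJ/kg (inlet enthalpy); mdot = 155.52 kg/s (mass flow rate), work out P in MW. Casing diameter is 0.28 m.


P = mdot * (h_in - h_out) / 1000
P = 155.52 * (2890.9 - 2259.9) / 1000
P = 98.133 MW


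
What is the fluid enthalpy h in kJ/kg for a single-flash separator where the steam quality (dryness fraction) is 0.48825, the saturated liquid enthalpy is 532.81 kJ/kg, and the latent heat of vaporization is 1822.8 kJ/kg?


h = hf + x * hfg
h = 532.81 + 0.48825 * 1822.8
h = 1422.8 kJ/kg


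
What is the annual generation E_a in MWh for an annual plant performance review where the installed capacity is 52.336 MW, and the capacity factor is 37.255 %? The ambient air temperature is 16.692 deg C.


E_a = CF / 100 * cap * 8760
E_a = 37.255 / 100 * 52.336 * 8760
E_a = 1.7080e+05 MWh


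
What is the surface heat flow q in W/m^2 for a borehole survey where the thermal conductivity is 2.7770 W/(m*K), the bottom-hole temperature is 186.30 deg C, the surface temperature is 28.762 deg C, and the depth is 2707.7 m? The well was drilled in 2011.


Step 1: grad = (T_d - T_surf)/d * 1000 = (186.3 - 28.762)/2707.7 * 1000 = 58.18148 deg C/km
Step 2: q = k * grad / 1000 = 2.777 * 58.18148 / 1000 = 0.16157 W/m^2
q = 0.16157 W/m^2


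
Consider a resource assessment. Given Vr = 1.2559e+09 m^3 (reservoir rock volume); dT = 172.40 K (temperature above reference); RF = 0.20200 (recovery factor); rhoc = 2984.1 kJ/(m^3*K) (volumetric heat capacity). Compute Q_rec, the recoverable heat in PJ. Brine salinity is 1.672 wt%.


Step 1: Q_s = Vr*rhoc*dT/1e12 = 1.2559e+09*2984.1*172.4/1e12 = 646.1089 PJ
Step 2: Q_rec = Q_s * RF = 646.1089 * 0.202 = 130.51 PJ
Q_rec = 130.51 PJ


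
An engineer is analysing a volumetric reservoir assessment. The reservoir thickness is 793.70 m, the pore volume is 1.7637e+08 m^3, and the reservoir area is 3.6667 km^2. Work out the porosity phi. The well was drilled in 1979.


phi = Vp / (A * 1e6 * hr)
phi = 1.7637e+08 / (3.6667 * 1e6 * 793.70)
phi = 0.060603


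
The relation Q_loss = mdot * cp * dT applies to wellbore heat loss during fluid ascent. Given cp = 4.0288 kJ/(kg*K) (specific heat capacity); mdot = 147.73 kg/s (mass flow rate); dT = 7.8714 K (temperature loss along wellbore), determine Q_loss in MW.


Q_loss = mdot * cp * dT
Q_loss = 147.73 * 4.0288 * 7.8714
Q_loss = 4684.858 kW
Convert: 4684.858 kW * 0.001 = 4.6849 MW
Q_loss = 4.6849 MW


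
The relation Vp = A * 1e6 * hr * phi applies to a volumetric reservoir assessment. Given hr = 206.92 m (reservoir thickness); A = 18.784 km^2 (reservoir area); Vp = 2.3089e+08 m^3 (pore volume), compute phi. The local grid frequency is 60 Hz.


phi = Vp / (A * 1e6 * hr)
phi = 2.3089e+08 / (18.784 * 1e6 * 206.92)
phi = 0.059404


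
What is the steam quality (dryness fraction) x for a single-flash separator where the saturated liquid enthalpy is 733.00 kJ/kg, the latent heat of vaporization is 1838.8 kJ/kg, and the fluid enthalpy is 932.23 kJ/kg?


x = (h - hf) / hfg
x = (932.23 - 733.00) / 1838.8
x = 0.10835


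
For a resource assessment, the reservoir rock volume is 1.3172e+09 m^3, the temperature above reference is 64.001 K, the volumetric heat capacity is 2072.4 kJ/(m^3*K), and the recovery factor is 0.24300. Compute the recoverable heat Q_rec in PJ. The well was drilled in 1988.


Step 1: Q_s = Vr*rhoc*dT/1e12 = 1.3172e+09*2072.4*64.001/1e12 = 174.7077 PJ
Step 2: Q_rec = Q_s * RF = 174.7077 * 0.243 = 42.454 PJ
Q_rec = 42.454 PJ


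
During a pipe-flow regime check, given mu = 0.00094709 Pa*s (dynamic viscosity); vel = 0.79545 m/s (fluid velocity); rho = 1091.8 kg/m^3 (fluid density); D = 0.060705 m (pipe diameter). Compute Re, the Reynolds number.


Re = rho * vel * D / mu
Re = 1091.8 * 0.79545 * 0.060705 / 0.00094709
Re = 55666


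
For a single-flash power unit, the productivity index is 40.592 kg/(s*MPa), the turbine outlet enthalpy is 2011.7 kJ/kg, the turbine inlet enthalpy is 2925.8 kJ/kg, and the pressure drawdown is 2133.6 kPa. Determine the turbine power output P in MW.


Step 1: mdot = PI * dP / 1000 = 40.592 * 2133.6 / 1000 = 86.60709 kg/s
Step 2: P = mdot*(h_in - h_out)/1000 = 86.60709*(2925.8 - 2011.7)/1000 = 79.168 MW
P = 79.168 MW


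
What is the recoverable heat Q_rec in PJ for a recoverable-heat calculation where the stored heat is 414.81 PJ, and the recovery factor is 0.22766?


Q_rec = Q_s * RF
Q_rec = 414.81 * 0.22766
Q_rec = 94.436 PJ


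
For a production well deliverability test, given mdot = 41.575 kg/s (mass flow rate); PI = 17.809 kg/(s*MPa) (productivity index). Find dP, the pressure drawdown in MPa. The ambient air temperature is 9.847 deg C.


dP = mdot * 1000 / PI
dP = 41.575 * 1000 / 17.809
dP = 2334.494 kPa
Convert: 2334.494 kPa * 0.001 = 2.3345 MPa
dP = 2.3345 MPa


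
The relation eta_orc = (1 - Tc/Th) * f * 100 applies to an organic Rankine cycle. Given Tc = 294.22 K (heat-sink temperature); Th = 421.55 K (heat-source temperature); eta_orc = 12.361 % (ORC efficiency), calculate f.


f = (eta_orc/100) / (1 - Tc/Th)
f = (12.361/100) / (1 - 294.22/421.55)
f = 0.40923


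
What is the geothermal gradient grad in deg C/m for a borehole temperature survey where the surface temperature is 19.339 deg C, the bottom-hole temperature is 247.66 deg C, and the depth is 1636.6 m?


grad = (T_d - T_surf) / d * 1000
grad = (247.66 - 19.339) / 1636.6 * 1000
grad = 139.5093 deg C/km
Convert: 139.5093 deg C/km * 0.001 = 0.13951 deg C/m
grad = 0.13951 deg C/m


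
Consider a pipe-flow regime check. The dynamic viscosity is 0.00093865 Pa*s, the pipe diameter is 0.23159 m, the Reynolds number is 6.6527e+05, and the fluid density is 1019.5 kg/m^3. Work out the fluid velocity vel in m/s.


vel = Re * mu / (rho * D)
vel = 6.6527e+05 * 0.00093865 / (1019.5 * 0.23159)
vel = 2.6448 m/s


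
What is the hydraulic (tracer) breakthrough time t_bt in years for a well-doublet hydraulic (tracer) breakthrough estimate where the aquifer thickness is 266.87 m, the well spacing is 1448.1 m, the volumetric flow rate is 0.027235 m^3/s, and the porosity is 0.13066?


t_bt = pi * hr * phi * L^2 / (3 * Qv) / (365.25*86400)
t_bt = pi * 266.87 * 0.13066 * 1448.1^2 / (3 * 0.027235) / (365.25*86400)
t_bt = 89.092 years


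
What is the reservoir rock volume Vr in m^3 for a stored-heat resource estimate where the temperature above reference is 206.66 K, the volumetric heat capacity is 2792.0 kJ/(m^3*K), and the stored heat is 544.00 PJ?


Vr = Q_s * 1e12 / (rhoc * dT)
Vr = 544.00 * 1e12 / (2792.0 * 206.66)
Vr = 9.4282e+08 m^3


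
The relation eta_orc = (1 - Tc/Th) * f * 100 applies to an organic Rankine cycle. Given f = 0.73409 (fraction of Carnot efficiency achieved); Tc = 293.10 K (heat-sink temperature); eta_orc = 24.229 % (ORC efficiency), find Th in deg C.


Th = Tc / (1 - (eta_orc/100)/f)
Th = 293.10 / (1 - (24.229/100)/0.73409)
Th = 437.4985 K
Convert to deg C: 437.4985 - 273.15 = 164.35 deg C
Th = 164.35 deg C


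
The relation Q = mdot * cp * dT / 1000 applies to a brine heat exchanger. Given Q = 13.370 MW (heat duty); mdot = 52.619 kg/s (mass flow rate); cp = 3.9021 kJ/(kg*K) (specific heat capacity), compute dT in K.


dT = Q * 1000 / (mdot * cp)
dT = 13.370 * 1000 / (52.619 * 3.9021)
dT = 65.116 K


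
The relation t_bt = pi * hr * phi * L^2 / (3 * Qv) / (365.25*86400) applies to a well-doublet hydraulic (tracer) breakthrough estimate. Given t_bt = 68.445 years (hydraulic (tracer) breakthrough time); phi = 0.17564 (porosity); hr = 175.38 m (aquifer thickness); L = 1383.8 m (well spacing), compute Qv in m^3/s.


Qv = pi*hr*phi*L^2 / (3*t_bt*365.25*86400)
Qv = pi*175.38*0.17564*1383.8^2 / (3*68.445*365.25*86400)
Qv = 0.028598 m^3/s


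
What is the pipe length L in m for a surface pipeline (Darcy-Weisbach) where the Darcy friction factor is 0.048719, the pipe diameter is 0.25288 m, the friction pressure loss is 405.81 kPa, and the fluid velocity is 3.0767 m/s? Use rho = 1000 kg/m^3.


L = dP*1000*D / (f*rho*vel^2/2)
L = 405.81*1000*0.25288 / (0.048719*1000*3.0767^2/2)
L = 445.04 m


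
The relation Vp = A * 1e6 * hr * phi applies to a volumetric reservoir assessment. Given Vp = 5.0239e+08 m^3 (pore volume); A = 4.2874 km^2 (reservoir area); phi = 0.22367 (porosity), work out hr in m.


hr = Vp / (A * 1e6 * phi)
hr = 5.0239e+08 / (4.2874 * 1e6 * 0.22367)
hr = 523.89 m


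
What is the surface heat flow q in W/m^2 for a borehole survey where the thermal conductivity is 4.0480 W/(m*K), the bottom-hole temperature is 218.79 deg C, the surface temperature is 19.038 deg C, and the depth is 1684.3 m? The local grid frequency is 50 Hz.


Step 1: grad = (T_d - T_surf)/d * 1000 = (218.79 - 19.038)/1684.3 * 1000 = 118.5964 deg C/km
Step 2: q = k * grad / 1000 = 4.048 * 118.5964 / 1000 = 0.48008 W/m^2
q = 0.48008 W/m^2


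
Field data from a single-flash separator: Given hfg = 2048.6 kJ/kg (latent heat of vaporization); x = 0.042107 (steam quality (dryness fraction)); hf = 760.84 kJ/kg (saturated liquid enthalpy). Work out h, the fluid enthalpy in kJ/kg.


h = hf + x * hfg
h = 760.84 + 0.042107 * 2048.6
h = 847.10 kJ/kg


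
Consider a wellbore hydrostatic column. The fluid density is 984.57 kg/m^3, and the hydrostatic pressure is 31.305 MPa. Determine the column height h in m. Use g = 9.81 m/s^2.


h = P * 1e6 / (g * rho)
h = 31.305 * 1e6 / (9.81 * 984.57)
h = 3241.1 m


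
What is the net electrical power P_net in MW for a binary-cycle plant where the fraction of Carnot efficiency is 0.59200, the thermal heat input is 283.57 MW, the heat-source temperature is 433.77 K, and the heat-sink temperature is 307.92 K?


Step 1: eta = (1 - Tc/Th)*f = (1 - 307.92/433.77)*0.592 = 0.1717574
Step 2: P_net = eta * Q_in = 0.1717574 * 283.57 = 48.705 MW
P_net = 48.705 MW


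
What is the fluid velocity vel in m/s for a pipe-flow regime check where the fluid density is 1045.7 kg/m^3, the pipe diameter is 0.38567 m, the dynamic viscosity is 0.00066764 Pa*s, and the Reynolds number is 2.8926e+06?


vel = Re * mu / (rho * D)
vel = 2.8926e+06 * 0.00066764 / (1045.7 * 0.38567)
vel = 4.7886 m/s


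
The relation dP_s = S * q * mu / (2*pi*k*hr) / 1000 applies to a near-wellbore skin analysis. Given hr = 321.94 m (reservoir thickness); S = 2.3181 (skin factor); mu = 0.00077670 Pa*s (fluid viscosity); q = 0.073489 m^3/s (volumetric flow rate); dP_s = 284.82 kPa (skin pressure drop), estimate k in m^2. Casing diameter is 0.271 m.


k = S*q*mu / (2*pi*dP_s*1000*hr)
k = 2.3181*0.073489*0.00077670 / (2*pi*284.82*1000*321.94)
k = 2.2966e-13 m^2


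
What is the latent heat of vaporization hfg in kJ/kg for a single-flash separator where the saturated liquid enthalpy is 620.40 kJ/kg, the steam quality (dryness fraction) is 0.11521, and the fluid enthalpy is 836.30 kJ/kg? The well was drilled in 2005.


hfg = (h - hf) / x
hfg = (836.30 - 620.40) / 0.11521
hfg = 1874.0 kJ/kg


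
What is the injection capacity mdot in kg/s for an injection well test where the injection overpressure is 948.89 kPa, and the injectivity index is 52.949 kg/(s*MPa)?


mdot = II * dP / 1000
mdot = 52.949 * 948.89 / 1000
mdot = 50.243 kg/s


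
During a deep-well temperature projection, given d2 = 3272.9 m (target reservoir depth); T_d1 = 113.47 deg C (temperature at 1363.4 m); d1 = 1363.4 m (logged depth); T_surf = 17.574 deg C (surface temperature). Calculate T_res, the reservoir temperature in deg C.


Step 1: grad = (T_d1 - T_surf)/d1 * 1000 = (113.47 - 17.574)/1363.4 * 1000 = 70.33592 deg C/km
Step 2: T_res = T_surf + grad*d2/1000 = 17.574 + 70.33592*3272.9/1000 = 247.78 deg C
T_res = 247.78 deg C


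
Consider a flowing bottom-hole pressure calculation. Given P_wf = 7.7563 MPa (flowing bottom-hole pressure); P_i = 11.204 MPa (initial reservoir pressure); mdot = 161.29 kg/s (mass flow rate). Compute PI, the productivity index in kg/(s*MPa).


PI = mdot / (P_i - P_wf)
PI = 161.29 / (11.204 - 7.7563)
PI = 46.782 kg/(s*MPa)


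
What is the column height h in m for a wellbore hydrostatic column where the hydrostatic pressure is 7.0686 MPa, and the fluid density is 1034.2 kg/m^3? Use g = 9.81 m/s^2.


h = P * 1e6 / (g * rho)
h = 7.0686 * 1e6 / (9.81 * 1034.2)
h = 696.72 m


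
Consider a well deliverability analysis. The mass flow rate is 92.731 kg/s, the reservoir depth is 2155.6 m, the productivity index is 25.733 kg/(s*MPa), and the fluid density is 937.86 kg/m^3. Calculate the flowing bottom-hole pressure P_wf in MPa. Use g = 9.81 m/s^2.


Step 1: P_i = rho*g*h/1e6 = 937.86*9.81*2155.6/1e6 = 19.83240 MPa
Step 2: P_wf = P_i - mdot/PI = 19.83240 - 92.731/25.733 = 16.229 MPa
P_wf = 16.229 MPa


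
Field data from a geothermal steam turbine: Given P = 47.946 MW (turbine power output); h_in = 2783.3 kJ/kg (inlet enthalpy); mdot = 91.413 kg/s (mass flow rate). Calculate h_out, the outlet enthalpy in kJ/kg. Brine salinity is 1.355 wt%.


h_out = h_in - P * 1000 / mdot
h_out = 2783.3 - 47.946 * 1000 / 91.413
h_out = 2258.8 kJ/kg


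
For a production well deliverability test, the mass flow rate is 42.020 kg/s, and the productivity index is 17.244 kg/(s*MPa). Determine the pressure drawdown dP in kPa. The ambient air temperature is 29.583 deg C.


dP = mdot * 1000 / PI
dP = 42.020 * 1000 / 17.244
dP = 2436.8 kPa


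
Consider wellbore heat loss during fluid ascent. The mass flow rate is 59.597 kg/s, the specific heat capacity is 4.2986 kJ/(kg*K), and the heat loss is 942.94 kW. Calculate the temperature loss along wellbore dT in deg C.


dT = Q_loss / (mdot * cp)
dT = 942.94 / (59.597 * 4.2986)
dT = 3.680719 K
Convert (temperature difference, 1 K = 1 deg C): 3.680719 K = 3.680719 deg C
dT = 3.6807 deg C


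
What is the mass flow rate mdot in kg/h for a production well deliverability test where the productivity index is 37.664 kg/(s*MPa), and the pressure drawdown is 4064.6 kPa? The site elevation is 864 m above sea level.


mdot = PI * dP / 1000
mdot = 37.664 * 4064.6 / 1000
mdot = 153.0891 kg/s
Convert: 153.0891 kg/s * 3600.0 = 5.5112e+05 kg/h
mdot = 5.5112e+05 kg/h


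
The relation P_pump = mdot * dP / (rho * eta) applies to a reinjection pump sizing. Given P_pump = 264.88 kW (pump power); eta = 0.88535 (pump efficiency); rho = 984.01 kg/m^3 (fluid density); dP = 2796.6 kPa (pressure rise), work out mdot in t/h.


mdot = P_pump * rho * eta / dP
mdot = 264.88 * 984.01 * 0.88535 / 2796.6
mdot = 82.51508 kg/s
Convert: 82.51508 kg/s * 3.6 = 297.05 t/h
mdot = 297.05 t/h


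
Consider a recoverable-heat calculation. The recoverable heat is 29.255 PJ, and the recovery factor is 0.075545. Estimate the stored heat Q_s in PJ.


Q_s = Q_rec / RF
Q_s = 29.255 / 0.075545
Q_s = 387.25 PJ


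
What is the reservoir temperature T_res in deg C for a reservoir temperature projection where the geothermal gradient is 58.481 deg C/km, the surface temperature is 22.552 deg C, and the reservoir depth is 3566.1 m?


T_res = T_surf + grad * d / 1000
T_res = 22.552 + 58.481 * 3566.1 / 1000
T_res = 231.10 deg C


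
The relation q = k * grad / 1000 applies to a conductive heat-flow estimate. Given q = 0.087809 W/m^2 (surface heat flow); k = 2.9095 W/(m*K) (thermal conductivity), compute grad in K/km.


grad = q * 1000 / k
grad = 0.087809 * 1000 / 2.9095
grad = 30.18010 deg C/km
Convert: 30.18010 deg C/km * 1.0 = 30.180 K/km
grad = 30.180 K/km


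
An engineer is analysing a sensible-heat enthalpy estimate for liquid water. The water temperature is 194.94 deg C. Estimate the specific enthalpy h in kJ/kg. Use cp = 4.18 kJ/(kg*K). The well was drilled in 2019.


h = cp * T
h = 4.18 * 194.94
h = 814.85 kJ/kg


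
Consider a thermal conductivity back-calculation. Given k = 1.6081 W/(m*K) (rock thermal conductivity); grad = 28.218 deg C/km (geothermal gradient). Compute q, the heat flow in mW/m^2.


q = k * grad / 1000
q = 1.6081 * 28.218 / 1000
q = 0.04537737 W/m^2
Convert: 0.04537737 W/m^2 * 1000.0 = 45.377 mW/m^2
q = 45.377 mW/m^2


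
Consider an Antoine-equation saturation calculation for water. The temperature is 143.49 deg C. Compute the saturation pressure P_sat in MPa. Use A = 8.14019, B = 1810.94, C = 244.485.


P_sat = 10^(A - B/(C + T)) / 760 * 0.101325
P_sat = 10^(8.14019 - 1810.94/(244.485 + 143.49)) / 760 * 0.101325
P_sat = 0.39575 MPa


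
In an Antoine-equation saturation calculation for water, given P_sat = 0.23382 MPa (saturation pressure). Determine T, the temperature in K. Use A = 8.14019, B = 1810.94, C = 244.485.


T = B / (A - log10(P_sat * 760 / 0.101325)) - C
T = 1810.94 / (8.14019 - log10(0.23382 * 760 / 0.101325)) - 244.485
T = 125.3806 deg C
Convert to K: 125.3806 + 273.15 = 398.53 K
T = 398.53 K


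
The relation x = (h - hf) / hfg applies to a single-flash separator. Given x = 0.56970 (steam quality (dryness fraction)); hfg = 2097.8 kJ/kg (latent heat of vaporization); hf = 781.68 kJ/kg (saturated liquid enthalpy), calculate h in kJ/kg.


h = hf + x * hfg
h = 781.68 + 0.56970 * 2097.8
h = 1976.8 kJ/kg


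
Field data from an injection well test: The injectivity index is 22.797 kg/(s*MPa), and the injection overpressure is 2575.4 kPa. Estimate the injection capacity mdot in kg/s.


mdot = II * dP / 1000
mdot = 22.797 * 2575.4 / 1000
mdot = 58.711 kg/s


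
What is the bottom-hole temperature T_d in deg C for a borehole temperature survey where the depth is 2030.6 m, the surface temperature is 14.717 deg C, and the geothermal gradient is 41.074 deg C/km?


T_d = T_surf + grad * d / 1000
T_d = 14.717 + 41.074 * 2030.6 / 1000
T_d = 98.122 deg C


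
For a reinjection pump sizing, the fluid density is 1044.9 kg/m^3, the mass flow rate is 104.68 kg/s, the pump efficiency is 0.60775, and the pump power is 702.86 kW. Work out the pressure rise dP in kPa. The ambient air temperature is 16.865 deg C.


dP = P_pump * rho * eta / mdot
dP = 702.86 * 1044.9 * 0.60775 / 104.68
dP = 4263.9 kPa


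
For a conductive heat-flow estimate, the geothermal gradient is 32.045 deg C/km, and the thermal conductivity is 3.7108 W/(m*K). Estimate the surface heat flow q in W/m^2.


q = k * grad / 1000
q = 3.7108 * 32.045 / 1000
q = 0.11891 W/m^2


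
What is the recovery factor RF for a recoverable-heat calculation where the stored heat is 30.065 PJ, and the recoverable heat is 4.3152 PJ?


RF = Q_rec / Q_s
RF = 4.3152 / 30.065
RF = 0.14353


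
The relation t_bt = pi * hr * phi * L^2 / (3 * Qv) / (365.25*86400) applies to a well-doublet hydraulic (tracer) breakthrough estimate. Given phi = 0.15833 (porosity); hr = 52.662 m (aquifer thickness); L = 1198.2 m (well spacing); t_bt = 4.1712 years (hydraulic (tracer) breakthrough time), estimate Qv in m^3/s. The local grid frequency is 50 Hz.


Qv = pi*hr*phi*L^2 / (3*t_bt*365.25*86400)
Qv = pi*52.662*0.15833*1198.2^2 / (3*4.1712*365.25*86400)
Qv = 0.095232 m^3/s


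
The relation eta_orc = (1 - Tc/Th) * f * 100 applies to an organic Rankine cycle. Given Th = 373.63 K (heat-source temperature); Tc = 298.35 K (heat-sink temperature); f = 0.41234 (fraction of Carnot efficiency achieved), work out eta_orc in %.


eta_orc = (1 - Tc/Th) * f * 100
eta_orc = (1 - 298.35/373.63) * 0.41234 * 100
eta_orc = 8.3079 %


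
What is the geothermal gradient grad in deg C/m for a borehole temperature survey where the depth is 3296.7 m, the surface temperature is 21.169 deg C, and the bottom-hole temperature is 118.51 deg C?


grad = (T_d - T_surf) / d * 1000
grad = (118.51 - 21.169) / 3296.7 * 1000
grad = 29.52680 deg C/km
Convert: 29.52680 deg C/km * 0.001 = 0.029527 deg C/m
grad = 0.029527 deg C/m


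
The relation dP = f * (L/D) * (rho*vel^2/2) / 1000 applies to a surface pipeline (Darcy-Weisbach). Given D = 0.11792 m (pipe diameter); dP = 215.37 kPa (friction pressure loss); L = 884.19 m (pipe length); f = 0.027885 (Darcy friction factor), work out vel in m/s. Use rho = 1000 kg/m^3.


vel = sqrt(dP*1000*2*D / (f*L*rho))
vel = sqrt(215.37*1000*2*0.11792 / (0.027885*884.19*1000))
vel = 1.4353 m/s


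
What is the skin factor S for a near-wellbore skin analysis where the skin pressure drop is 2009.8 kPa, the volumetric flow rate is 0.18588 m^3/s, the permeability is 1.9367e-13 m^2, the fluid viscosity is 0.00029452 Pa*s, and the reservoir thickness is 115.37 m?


S = dP_s * 1000 * 2*pi*k*hr / (q*mu)
S = 2009.8 * 1000 * 2*pi*1.9367e-13*115.37 / (0.18588*0.00029452)
S = 5.1540


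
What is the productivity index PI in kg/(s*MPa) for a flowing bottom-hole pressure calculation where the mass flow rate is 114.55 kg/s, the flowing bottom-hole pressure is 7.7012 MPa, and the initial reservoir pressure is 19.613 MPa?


PI = mdot / (P_i - P_wf)
PI = 114.55 / (19.613 - 7.7012)
PI = 9.6165 kg/(s*MPa)


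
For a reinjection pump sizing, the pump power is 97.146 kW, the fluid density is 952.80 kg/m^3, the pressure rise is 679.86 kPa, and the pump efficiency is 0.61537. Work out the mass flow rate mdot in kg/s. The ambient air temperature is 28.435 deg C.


mdot = P_pump * rho * eta / dP
mdot = 97.146 * 952.80 * 0.61537 / 679.86
mdot = 83.781 kg/s


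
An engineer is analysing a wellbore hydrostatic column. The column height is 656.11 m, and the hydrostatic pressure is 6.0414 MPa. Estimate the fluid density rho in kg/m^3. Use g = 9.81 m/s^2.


rho = P * 1e6 / (g * h)
rho = 6.0414 * 1e6 / (9.81 * 656.11)
rho = 938.62 kg/m^3


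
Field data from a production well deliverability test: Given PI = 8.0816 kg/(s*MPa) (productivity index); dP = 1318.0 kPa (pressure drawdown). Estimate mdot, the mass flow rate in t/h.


mdot = PI * dP / 1000
mdot = 8.0816 * 1318.0 / 1000
mdot = 10.65155 kg/s
Convert: 10.65155 kg/s * 3.6 = 38.346 t/h
mdot = 38.346 t/h


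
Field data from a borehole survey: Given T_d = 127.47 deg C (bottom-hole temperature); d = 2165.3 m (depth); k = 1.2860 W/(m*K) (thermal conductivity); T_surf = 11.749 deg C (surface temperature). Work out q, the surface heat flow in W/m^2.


Step 1: grad = (T_d - T_surf)/d * 1000 = (127.47 - 11.749)/2165.3 * 1000 = 53.44340 deg C/km
Step 2: q = k * grad / 1000 = 1.286 * 53.44340 / 1000 = 0.068728 W/m^2
q = 0.068728 W/m^2


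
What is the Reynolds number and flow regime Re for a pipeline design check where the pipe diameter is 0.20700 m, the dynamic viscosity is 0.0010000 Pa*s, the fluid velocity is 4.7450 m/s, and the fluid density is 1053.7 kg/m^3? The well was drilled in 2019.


Step 1: Re = rho*vel*D/mu = 1053.7*4.745*0.207/0.001 = 1.0350e+06
Step 2: Re = 1.0350e+06 > 4000, so flow is turbulent.
Re = 1.0350e+06 (turbulent)


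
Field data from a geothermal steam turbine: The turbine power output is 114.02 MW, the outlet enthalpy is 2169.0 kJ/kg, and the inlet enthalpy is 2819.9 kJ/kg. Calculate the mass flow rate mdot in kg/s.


mdot = P * 1000 / (h_in - h_out)
mdot = 114.02 * 1000 / (2819.9 - 2169.0)
mdot = 175.17 kg/s


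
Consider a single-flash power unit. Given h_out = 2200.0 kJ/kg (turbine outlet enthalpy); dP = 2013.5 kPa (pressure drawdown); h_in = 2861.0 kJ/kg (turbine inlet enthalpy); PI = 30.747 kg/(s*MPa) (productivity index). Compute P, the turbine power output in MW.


Step 1: mdot = PI * dP / 1000 = 30.747 * 2013.5 / 1000 = 61.90908 kg/s
Step 2: P = mdot*(h_in - h_out)/1000 = 61.90908*(2861.0 - 2200.0)/1000 = 40.922 MW
P = 40.922 MW


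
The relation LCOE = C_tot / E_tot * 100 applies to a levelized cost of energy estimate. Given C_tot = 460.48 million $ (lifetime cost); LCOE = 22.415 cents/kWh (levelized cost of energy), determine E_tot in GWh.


E_tot = C_tot / LCOE * 100
E_tot = 460.48 / 22.415 * 100
E_tot = 2054.3 GWh


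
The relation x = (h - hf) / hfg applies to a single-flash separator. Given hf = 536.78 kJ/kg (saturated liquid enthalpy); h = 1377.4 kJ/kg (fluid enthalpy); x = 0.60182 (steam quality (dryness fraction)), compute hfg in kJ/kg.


hfg = (h - hf) / x
hfg = (1377.4 - 536.78) / 0.60182
hfg = 1396.8 kJ/kg


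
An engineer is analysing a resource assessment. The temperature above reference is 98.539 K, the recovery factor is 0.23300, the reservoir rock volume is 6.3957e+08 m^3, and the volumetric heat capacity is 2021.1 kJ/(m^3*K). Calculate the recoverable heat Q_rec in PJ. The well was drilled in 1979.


Step 1: Q_s = Vr*rhoc*dT/1e12 = 6.3957e+08*2021.1*98.539/1e12 = 127.3750 PJ
Step 2: Q_rec = Q_s * RF = 127.3750 * 0.233 = 29.678 PJ
Q_rec = 29.678 PJ


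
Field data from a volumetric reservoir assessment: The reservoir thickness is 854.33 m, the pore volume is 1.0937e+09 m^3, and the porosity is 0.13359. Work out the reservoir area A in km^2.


A = Vp / (1e6 * hr * phi)
A = 1.0937e+09 / (1e6 * 854.33 * 0.13359)
A = 9.5829 km^2


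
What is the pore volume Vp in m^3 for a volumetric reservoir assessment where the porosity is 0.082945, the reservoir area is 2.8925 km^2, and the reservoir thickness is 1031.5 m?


Vp = A * 1e6 * hr * phi
Vp = 2.8925 * 1e6 * 1031.5 * 0.082945
Vp = 2.4748e+08 m^3


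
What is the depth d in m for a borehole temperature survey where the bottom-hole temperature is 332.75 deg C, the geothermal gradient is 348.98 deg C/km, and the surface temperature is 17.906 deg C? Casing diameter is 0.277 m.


d = (T_d - T_surf) / grad * 1000
d = (332.75 - 17.906) / 348.98 * 1000
d = 902.18 m


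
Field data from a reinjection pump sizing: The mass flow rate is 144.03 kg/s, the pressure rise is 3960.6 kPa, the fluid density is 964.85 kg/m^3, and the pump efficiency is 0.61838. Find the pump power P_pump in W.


P_pump = mdot * dP / (rho * eta)
P_pump = 144.03 * 3960.6 / (964.85 * 0.61838)
P_pump = 956.0899 kW
Convert: 956.0899 kW * 1000.0 = 9.5609e+05 W
P_pump = 9.5609e+05 W


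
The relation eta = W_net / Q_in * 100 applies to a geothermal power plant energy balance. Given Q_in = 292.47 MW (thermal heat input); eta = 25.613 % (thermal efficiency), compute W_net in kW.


W_net = eta / 100 * Q_in
W_net = 25.613 / 100 * 292.47
W_net = 74.91034 MW
Convert: 74.91034 MW * 1000.0 = 74910 kW
W_net = 74910 kW


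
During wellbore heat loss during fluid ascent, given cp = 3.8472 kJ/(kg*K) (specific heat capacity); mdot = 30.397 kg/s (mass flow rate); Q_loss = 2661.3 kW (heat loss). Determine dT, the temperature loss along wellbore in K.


dT = Q_loss / (mdot * cp)
dT = 2661.3 / (30.397 * 3.8472)
dT = 22.757 K


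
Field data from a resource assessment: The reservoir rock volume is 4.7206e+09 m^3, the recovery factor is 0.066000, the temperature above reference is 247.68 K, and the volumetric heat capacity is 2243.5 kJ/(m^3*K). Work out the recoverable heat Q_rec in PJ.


Step 1: Q_s = Vr*rhoc*dT/1e12 = 4.7206e+09*2243.5*247.68/1e12 = 2623.096 PJ
Step 2: Q_rec = Q_s * RF = 2623.096 * 0.066 = 173.12 PJ
Q_rec = 173.12 PJ


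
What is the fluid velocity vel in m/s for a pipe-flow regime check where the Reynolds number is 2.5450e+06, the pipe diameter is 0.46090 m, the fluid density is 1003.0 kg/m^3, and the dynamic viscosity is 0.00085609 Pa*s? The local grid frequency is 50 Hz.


vel = Re * mu / (rho * D)
vel = 2.5450e+06 * 0.00085609 / (1003.0 * 0.46090)
vel = 4.7130 m/s


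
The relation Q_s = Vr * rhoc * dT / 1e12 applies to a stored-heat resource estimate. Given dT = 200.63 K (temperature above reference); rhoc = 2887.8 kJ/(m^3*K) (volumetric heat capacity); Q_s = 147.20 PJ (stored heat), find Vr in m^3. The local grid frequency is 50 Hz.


Vr = Q_s * 1e12 / (rhoc * dT)
Vr = 147.20 * 1e12 / (2887.8 * 200.63)
Vr = 2.5406e+08 m^3
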